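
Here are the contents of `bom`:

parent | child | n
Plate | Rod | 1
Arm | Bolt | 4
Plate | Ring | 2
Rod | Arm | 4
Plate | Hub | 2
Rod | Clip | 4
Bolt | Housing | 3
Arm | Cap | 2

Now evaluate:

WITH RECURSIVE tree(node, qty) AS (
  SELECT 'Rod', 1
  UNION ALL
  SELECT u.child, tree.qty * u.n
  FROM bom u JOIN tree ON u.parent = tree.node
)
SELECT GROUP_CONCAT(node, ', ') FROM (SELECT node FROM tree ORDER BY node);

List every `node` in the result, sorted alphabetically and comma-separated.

Arm, Bolt, Cap, Clip, Housing, Rod

Base: (Rod, qty=1).
Iteration 1: components of {Rod} -> Arm = 1*4 = 4, Clip = 1*4 = 4.
Iteration 2: components of {Arm,Clip} -> Bolt = 4*4 = 16, Cap = 4*2 = 8.
Iteration 3: components of {Bolt,Cap} -> Housing = 16*3 = 48.
Iteration 4: no further components; recursion stops.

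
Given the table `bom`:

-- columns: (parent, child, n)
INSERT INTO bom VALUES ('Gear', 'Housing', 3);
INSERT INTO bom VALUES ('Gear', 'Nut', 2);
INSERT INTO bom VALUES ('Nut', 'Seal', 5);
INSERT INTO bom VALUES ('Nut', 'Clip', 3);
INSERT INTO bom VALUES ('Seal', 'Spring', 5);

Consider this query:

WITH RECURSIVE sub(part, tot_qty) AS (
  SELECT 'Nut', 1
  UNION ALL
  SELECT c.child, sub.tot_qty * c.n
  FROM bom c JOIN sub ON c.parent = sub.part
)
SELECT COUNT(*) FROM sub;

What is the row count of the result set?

4

Base: (Nut, tot_qty=1).
Iteration 1: components of {Nut} -> Clip = 1*3 = 3, Seal = 1*5 = 5.
Iteration 2: components of {Clip,Seal} -> Spring = 5*5 = 25.
Iteration 3: no further components; recursion stops.
Total rows emitted: 4.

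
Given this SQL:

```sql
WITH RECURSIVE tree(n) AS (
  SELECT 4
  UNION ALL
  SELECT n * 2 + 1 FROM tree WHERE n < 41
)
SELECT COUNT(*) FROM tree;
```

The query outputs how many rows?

5

Base: n=4.
Iteration 1: 4 < 41 holds -> n = 4 * 2 + 1 = 9.
Iteration 2: 9 < 41 holds -> n = 9 * 2 + 1 = 19.
Iteration 3: 19 < 41 holds -> n = 19 * 2 + 1 = 39.
Iteration 4: 39 < 41 holds -> n = 39 * 2 + 1 = 79.
Iteration 5: 79 < 41 fails; recursion stops.
Total rows emitted: 5.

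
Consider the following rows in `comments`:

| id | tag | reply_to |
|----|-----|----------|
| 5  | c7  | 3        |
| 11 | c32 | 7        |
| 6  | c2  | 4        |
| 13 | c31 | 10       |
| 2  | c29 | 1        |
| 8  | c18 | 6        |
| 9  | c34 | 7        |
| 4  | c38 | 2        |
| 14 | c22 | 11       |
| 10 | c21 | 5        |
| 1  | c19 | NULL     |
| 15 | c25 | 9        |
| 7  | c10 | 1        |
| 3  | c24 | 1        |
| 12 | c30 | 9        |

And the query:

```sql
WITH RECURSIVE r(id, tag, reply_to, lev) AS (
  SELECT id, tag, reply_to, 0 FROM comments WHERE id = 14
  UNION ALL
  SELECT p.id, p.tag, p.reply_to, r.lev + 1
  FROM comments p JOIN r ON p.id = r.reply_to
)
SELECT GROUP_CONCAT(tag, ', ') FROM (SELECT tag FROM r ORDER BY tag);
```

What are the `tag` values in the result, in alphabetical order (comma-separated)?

c10, c19, c22, c32

Base: id=14 (c22), reply_to=11, lev 0.
Iteration 1: join on id=11 -> c32 (id 11, reply_to=7, lev 1).
Iteration 2: join on id=7 -> c10 (id 7, reply_to=1, lev 2).
Iteration 3: join on id=1 -> c19 (id 1, reply_to=NULL, lev 3).
Iteration 4: reply_to is NULL; no match; recursion stops.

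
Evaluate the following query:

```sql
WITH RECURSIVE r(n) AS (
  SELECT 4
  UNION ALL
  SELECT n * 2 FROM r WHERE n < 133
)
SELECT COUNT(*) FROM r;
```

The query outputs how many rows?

7

Base: n=4.
Iteration 1: 4 < 133 holds -> n = 4 * 2 = 8.
Iteration 2: 8 < 133 holds -> n = 8 * 2 = 16.
Iteration 3: 16 < 133 holds -> n = 16 * 2 = 32.
Iteration 4: 32 < 133 holds -> n = 32 * 2 = 64.
Iteration 5: 64 < 133 holds -> n = 64 * 2 = 128.
Iteration 6: 128 < 133 holds -> n = 128 * 2 = 256.
Iteration 7: 256 < 133 fails; recursion stops.
Total rows emitted: 7.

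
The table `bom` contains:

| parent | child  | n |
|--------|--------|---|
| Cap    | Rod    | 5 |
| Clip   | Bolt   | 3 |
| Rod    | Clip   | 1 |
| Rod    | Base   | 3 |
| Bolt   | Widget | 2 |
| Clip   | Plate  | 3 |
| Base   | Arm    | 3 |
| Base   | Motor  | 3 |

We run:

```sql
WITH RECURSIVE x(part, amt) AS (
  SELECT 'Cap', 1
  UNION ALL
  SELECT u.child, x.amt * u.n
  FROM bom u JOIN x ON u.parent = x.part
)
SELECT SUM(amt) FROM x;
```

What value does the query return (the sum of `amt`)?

Base: (Cap, amt=1).
Iteration 1: components of {Cap} -> Rod = 1*5 = 5.
Iteration 2: components of {Rod} -> Base = 5*3 = 15, Clip = 5*1 = 5.
Iteration 3: components of {Base,Clip} -> Arm = 15*3 = 45, Bolt = 5*3 = 15, Motor = 15*3 = 45, Plate = 5*3 = 15.
Iteration 4: components of {Arm,Bolt,Motor,Plate} -> Widget = 15*2 = 30.
Iteration 5: no further components; recursion stops.
SUM(amt) = 1 + 5 + 5 + 15 + 15 + 15 + 45 + 45 + 30 = 176.

176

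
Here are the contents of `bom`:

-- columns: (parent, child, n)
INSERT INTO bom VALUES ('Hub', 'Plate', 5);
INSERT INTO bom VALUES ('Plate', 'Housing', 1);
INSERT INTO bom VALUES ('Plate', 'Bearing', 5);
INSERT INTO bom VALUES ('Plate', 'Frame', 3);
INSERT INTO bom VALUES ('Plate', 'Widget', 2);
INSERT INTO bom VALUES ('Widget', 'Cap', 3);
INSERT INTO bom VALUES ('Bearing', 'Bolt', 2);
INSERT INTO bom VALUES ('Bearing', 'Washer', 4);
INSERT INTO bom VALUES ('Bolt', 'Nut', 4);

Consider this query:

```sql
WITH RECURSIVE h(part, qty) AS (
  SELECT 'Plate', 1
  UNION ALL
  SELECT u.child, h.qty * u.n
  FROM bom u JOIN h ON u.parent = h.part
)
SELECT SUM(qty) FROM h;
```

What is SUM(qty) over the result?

88

Base: (Plate, qty=1).
Iteration 1: components of {Plate} -> Bearing = 1*5 = 5, Frame = 1*3 = 3, Housing = 1*1 = 1, Widget = 1*2 = 2.
Iteration 2: components of {Bearing,Frame,Housing,Widget} -> Bolt = 5*2 = 10, Cap = 2*3 = 6, Washer = 5*4 = 20.
Iteration 3: components of {Bolt,Cap,Washer} -> Nut = 10*4 = 40.
Iteration 4: no further components; recursion stops.
SUM(qty) = 1 + 1 + 5 + 3 + 2 + 10 + 20 + 6 + 40 = 88.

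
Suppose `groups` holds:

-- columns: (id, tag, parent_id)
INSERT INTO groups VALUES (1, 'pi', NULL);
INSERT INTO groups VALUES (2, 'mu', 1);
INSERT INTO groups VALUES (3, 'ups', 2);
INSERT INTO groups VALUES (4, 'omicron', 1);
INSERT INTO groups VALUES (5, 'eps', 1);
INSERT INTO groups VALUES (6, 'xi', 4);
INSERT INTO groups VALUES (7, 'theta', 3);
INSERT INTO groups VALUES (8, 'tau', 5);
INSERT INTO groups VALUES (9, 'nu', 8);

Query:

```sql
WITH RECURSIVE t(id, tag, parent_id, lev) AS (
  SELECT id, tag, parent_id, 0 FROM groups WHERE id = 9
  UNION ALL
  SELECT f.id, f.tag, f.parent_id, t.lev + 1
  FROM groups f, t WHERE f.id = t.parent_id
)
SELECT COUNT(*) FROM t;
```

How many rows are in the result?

Base: id=9 (nu), parent_id=8, lev 0.
Iteration 1: join on id=8 -> tau (id 8, parent_id=5, lev 1).
Iteration 2: join on id=5 -> eps (id 5, parent_id=1, lev 2).
Iteration 3: join on id=1 -> pi (id 1, parent_id=NULL, lev 3).
Iteration 4: parent_id is NULL; no match; recursion stops.
Total rows emitted: 4.

4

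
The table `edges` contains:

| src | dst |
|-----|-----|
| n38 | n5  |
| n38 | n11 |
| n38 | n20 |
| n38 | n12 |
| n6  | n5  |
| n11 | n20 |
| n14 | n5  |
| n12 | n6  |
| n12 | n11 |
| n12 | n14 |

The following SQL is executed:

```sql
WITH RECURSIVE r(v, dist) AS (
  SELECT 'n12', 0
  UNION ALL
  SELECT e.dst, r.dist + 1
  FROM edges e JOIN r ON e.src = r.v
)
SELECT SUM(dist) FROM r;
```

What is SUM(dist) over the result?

Base: (n12, dist=0).
Iteration 1: edges from {n12} -> (n11, dist=1), (n14, dist=1), (n6, dist=1).
Iteration 2: edges from {n11,n14,n6} -> (n20, dist=2), (n5, dist=2) x2. [UNION ALL keeps all 3 new rows, including repeats]
Iteration 3: no outgoing edges from {n20,n5}; recursion stops.
SUM(dist) = 0 + 1 + 1 + 1 + 2 + 2 + 2 = 9.

9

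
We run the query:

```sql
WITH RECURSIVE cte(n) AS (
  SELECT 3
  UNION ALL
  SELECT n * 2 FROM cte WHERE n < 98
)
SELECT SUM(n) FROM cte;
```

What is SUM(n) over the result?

381

Base: n=3.
Iteration 1: 3 < 98 holds -> n = 3 * 2 = 6.
Iteration 2: 6 < 98 holds -> n = 6 * 2 = 12.
Iteration 3: 12 < 98 holds -> n = 12 * 2 = 24.
Iteration 4: 24 < 98 holds -> n = 24 * 2 = 48.
Iteration 5: 48 < 98 holds -> n = 48 * 2 = 96.
Iteration 6: 96 < 98 holds -> n = 96 * 2 = 192.
Iteration 7: 192 < 98 fails; recursion stops.
SUM(n) = 3 + 6 + 12 + 24 + 48 + 96 + 192 = 381.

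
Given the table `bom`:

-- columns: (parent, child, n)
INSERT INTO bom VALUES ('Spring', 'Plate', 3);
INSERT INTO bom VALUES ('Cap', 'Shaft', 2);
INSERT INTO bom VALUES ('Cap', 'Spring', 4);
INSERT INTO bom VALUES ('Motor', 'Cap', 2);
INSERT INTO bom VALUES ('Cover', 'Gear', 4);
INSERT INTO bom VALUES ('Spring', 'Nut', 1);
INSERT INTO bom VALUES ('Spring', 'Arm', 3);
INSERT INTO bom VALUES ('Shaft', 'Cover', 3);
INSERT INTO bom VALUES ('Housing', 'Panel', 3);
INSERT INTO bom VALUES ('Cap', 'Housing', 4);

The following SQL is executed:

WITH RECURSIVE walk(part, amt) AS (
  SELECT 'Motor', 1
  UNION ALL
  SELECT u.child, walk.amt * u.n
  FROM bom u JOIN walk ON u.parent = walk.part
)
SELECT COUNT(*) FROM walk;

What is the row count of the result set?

11

Base: (Motor, amt=1).
Iteration 1: components of {Motor} -> Cap = 1*2 = 2.
Iteration 2: components of {Cap} -> Housing = 2*4 = 8, Shaft = 2*2 = 4, Spring = 2*4 = 8.
Iteration 3: components of {Housing,Shaft,Spring} -> Arm = 8*3 = 24, Cover = 4*3 = 12, Nut = 8*1 = 8, Panel = 8*3 = 24, Plate = 8*3 = 24.
Iteration 4: components of {Arm,Cover,Nut,Panel,Plate} -> Gear = 12*4 = 48.
Iteration 5: no further components; recursion stops.
Total rows emitted: 11.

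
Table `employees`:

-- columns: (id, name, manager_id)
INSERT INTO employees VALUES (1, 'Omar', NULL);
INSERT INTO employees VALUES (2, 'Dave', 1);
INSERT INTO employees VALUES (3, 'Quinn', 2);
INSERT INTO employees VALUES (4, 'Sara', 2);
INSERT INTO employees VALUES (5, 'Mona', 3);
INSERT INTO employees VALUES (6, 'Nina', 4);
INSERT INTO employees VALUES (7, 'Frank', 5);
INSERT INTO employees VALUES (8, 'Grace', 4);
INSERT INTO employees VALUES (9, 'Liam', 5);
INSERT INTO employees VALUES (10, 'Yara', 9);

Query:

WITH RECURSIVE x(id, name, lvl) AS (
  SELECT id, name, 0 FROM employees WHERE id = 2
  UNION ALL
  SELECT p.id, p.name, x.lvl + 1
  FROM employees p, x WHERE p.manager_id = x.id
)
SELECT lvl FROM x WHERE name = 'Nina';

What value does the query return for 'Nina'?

2

Base: id=2 (Dave) at lvl 0.
Iteration 1: rows with manager_id in {2} -> Quinn (id 3, lvl 1), Sara (id 4, lvl 1).
Iteration 2: rows with manager_id in {3,4} -> Mona (id 5, lvl 2), Nina (id 6, lvl 2), Grace (id 8, lvl 2).
Iteration 3: rows with manager_id in {5,6,8} -> Frank (id 7, lvl 3), Liam (id 9, lvl 3).
Iteration 4: rows with manager_id in {7,9} -> Yara (id 10, lvl 4).
Iteration 5: no rows with manager_id in {10}; recursion stops.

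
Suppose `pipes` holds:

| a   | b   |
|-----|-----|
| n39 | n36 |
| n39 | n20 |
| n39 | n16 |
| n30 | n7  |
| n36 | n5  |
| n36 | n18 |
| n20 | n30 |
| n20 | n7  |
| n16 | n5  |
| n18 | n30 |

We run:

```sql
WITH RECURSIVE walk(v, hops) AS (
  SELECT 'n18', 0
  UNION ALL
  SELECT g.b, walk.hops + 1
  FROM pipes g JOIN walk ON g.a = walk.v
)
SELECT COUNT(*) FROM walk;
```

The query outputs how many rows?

3

Base: (n18, hops=0).
Iteration 1: edges from {n18} -> (n30, hops=1).
Iteration 2: edges from {n30} -> (n7, hops=2).
Iteration 3: no outgoing edges from {n7}; recursion stops.
Total rows emitted: 3.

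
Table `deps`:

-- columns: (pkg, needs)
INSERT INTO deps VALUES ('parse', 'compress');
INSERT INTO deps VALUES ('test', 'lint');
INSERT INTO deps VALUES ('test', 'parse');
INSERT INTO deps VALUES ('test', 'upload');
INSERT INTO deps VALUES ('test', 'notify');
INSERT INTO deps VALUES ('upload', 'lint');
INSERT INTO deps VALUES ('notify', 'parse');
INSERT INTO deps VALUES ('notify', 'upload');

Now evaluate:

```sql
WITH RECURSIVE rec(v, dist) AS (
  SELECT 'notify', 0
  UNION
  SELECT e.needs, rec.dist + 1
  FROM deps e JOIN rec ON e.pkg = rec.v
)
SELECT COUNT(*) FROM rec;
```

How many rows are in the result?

5

Base: (notify, dist=0).
Iteration 1: edges from {notify} -> (parse, dist=1), (upload, dist=1).
Iteration 2: edges from {parse,upload} -> (compress, dist=2), (lint, dist=2).
Iteration 3: no outgoing edges from {compress,lint}; recursion stops.
Total rows emitted: 5.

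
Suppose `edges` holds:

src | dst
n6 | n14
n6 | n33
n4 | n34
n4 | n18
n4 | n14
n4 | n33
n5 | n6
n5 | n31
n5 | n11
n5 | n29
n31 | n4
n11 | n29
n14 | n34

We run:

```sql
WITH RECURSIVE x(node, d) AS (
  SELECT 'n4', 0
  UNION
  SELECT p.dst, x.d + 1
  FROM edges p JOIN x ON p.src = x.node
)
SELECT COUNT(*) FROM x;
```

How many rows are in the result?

6

Base: (n4, d=0).
Iteration 1: edges from {n4} -> (n14, d=1), (n18, d=1), (n33, d=1), (n34, d=1).
Iteration 2: edges from {n14,n18,n33,n34} -> (n34, d=2).
Iteration 3: no outgoing edges from {n34}; recursion stops.
Total rows emitted: 6.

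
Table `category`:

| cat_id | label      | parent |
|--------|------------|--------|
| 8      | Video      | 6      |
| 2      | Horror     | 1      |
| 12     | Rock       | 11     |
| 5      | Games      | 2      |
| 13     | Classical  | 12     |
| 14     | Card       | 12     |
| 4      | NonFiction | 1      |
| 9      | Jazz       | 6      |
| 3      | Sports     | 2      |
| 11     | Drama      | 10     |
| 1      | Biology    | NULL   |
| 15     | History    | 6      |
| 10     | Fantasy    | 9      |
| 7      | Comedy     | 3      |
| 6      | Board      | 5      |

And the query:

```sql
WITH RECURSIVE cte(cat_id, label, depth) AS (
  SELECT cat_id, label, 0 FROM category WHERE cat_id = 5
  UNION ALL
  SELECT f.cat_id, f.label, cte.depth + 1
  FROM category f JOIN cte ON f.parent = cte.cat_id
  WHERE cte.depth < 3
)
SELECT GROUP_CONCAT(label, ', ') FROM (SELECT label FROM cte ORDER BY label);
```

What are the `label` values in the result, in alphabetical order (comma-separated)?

Base: cat_id=5 (Games) at depth 0.
Iteration 1: rows with parent in {5} -> Board (id 6, depth 1).
Iteration 2: rows with parent in {6} -> Video (id 8, depth 2), Jazz (id 9, depth 2), History (id 15, depth 2).
Iteration 3: rows with parent in {8,9,15} -> Fantasy (id 10, depth 3).
Iteration 4: depth < 3 fails for all current rows; recursion stops.

Board, Fantasy, Games, History, Jazz, Video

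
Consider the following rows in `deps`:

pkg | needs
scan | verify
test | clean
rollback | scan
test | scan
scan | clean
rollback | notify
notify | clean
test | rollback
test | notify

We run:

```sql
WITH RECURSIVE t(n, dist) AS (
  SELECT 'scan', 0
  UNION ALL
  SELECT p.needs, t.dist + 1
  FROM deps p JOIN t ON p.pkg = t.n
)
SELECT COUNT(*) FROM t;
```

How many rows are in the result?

Base: (scan, dist=0).
Iteration 1: edges from {scan} -> (clean, dist=1), (verify, dist=1).
Iteration 2: no outgoing edges from {clean,verify}; recursion stops.
Total rows emitted: 3.

3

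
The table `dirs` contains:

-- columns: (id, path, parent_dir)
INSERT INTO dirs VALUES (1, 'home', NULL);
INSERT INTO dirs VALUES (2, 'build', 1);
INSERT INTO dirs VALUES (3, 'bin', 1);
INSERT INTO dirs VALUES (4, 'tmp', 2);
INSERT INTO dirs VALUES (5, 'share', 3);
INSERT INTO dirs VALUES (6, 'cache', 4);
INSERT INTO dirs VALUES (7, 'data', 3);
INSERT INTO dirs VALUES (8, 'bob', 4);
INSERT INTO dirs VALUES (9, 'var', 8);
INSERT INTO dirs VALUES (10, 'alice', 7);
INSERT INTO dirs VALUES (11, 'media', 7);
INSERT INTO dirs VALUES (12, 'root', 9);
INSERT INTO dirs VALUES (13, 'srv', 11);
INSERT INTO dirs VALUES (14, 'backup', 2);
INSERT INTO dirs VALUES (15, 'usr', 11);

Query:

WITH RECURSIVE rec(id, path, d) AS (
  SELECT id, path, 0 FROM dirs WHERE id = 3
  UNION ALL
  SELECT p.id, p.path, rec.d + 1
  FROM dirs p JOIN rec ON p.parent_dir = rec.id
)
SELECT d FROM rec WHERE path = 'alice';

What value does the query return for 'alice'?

Base: id=3 (bin) at d 0.
Iteration 1: rows with parent_dir in {3} -> share (id 5, d 1), data (id 7, d 1).
Iteration 2: rows with parent_dir in {5,7} -> alice (id 10, d 2), media (id 11, d 2).
Iteration 3: rows with parent_dir in {10,11} -> srv (id 13, d 3), usr (id 15, d 3).
Iteration 4: no rows with parent_dir in {13,15}; recursion stops.

2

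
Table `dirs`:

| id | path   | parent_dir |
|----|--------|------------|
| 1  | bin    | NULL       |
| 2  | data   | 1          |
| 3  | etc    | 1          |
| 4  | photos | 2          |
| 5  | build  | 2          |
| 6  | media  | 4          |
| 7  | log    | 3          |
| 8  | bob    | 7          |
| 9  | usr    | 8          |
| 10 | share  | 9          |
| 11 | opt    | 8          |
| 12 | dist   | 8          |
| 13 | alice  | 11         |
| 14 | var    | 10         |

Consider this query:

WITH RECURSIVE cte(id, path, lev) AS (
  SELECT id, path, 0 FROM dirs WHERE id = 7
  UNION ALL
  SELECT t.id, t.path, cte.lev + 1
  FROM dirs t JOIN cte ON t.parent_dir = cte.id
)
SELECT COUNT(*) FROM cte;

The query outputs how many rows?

8

Base: id=7 (log) at lev 0.
Iteration 1: rows with parent_dir in {7} -> bob (id 8, lev 1).
Iteration 2: rows with parent_dir in {8} -> usr (id 9, lev 2), opt (id 11, lev 2), dist (id 12, lev 2).
Iteration 3: rows with parent_dir in {9,11,12} -> share (id 10, lev 3), alice (id 13, lev 3).
Iteration 4: rows with parent_dir in {10,13} -> var (id 14, lev 4).
Iteration 5: no rows with parent_dir in {14}; recursion stops.
Total rows emitted: 8.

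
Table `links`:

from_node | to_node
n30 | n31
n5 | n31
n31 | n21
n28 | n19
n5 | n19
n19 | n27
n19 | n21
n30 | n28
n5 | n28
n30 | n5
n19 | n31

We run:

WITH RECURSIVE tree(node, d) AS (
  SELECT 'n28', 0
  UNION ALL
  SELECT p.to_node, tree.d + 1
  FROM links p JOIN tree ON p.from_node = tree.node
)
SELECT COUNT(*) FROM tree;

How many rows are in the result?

Base: (n28, d=0).
Iteration 1: edges from {n28} -> (n19, d=1).
Iteration 2: edges from {n19} -> (n21, d=2), (n27, d=2), (n31, d=2).
Iteration 3: edges from {n21,n27,n31} -> (n21, d=3).
Iteration 4: no outgoing edges from {n21}; recursion stops.
Total rows emitted: 6.

6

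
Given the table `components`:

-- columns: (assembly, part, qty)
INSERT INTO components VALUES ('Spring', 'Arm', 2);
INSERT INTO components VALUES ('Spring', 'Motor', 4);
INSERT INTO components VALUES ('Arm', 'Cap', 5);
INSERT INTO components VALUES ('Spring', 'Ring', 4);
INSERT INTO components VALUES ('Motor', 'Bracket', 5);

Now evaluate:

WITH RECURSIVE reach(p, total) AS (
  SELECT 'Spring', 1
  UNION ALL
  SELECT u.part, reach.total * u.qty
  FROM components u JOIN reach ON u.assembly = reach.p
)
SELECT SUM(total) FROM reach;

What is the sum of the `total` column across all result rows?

41

Base: (Spring, total=1).
Iteration 1: components of {Spring} -> Arm = 1*2 = 2, Motor = 1*4 = 4, Ring = 1*4 = 4.
Iteration 2: components of {Arm,Motor,Ring} -> Bracket = 4*5 = 20, Cap = 2*5 = 10.
Iteration 3: no further components; recursion stops.
SUM(total) = 1 + 4 + 2 + 4 + 20 + 10 = 41.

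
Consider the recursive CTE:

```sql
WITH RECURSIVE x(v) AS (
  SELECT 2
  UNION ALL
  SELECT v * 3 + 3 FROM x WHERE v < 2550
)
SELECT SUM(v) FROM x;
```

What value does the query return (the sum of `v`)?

Base: v=2.
Iteration 1: 2 < 2550 holds -> v = 2 * 3 + 3 = 9.
Iteration 2: 9 < 2550 holds -> v = 9 * 3 + 3 = 30.
Iteration 3: 30 < 2550 holds -> v = 30 * 3 + 3 = 93.
Iteration 4: 93 < 2550 holds -> v = 93 * 3 + 3 = 282.
Iteration 5: 282 < 2550 holds -> v = 282 * 3 + 3 = 849.
Iteration 6: 849 < 2550 holds -> v = 849 * 3 + 3 = 2550.
Iteration 7: 2550 < 2550 fails; recursion stops.
SUM(v) = 2 + 9 + 30 + 93 + 282 + 849 + 2550 = 3815.

3815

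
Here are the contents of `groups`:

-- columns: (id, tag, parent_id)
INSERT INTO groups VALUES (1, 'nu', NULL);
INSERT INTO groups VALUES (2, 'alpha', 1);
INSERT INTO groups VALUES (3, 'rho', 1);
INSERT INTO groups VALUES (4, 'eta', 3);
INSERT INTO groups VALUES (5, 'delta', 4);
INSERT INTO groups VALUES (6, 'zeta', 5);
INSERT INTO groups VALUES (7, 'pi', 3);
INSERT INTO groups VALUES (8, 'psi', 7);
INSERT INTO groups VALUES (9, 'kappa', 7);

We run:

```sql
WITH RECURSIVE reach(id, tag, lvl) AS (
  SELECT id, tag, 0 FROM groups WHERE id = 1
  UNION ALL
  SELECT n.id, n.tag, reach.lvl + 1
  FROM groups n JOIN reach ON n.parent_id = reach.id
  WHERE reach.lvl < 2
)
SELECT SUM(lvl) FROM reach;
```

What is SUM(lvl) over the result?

Base: id=1 (nu) at lvl 0.
Iteration 1: rows with parent_id in {1} -> alpha (id 2, lvl 1), rho (id 3, lvl 1).
Iteration 2: rows with parent_id in {2,3} -> eta (id 4, lvl 2), pi (id 7, lvl 2).
Iteration 3: lvl < 2 fails for all current rows; recursion stops.
SUM(lvl) = 0 + 1 + 1 + 2 + 2 = 6.

6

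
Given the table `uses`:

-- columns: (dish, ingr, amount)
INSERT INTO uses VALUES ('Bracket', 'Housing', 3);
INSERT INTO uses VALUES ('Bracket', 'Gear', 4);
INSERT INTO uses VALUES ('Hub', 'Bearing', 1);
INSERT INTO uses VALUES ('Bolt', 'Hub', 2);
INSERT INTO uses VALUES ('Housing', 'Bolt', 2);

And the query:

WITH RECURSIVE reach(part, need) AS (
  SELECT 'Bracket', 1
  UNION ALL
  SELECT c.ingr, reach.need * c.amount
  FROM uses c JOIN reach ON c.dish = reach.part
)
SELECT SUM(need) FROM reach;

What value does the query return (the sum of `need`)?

Base: (Bracket, need=1).
Iteration 1: components of {Bracket} -> Gear = 1*4 = 4, Housing = 1*3 = 3.
Iteration 2: components of {Gear,Housing} -> Bolt = 3*2 = 6.
Iteration 3: components of {Bolt} -> Hub = 6*2 = 12.
Iteration 4: components of {Hub} -> Bearing = 12*1 = 12.
Iteration 5: no further components; recursion stops.
SUM(need) = 1 + 4 + 3 + 6 + 12 + 12 = 38.

38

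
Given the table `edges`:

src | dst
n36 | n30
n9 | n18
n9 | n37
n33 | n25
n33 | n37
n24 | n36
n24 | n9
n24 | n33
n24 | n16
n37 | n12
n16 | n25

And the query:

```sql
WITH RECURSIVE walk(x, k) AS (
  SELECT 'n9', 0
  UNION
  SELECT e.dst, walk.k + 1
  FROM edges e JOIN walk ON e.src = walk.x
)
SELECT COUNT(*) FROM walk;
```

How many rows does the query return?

Base: (n9, k=0).
Iteration 1: edges from {n9} -> (n18, k=1), (n37, k=1).
Iteration 2: edges from {n18,n37} -> (n12, k=2).
Iteration 3: no outgoing edges from {n12}; recursion stops.
Total rows emitted: 4.

4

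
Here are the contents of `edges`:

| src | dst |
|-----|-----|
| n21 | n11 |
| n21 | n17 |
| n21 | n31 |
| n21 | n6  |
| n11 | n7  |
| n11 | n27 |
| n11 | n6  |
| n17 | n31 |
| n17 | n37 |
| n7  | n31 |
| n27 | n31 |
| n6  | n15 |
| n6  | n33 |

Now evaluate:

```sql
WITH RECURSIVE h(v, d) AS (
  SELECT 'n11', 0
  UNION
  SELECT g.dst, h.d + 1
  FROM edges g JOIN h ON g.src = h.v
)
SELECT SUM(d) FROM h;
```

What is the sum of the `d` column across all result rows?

9

Base: (n11, d=0).
Iteration 1: edges from {n11} -> (n27, d=1), (n6, d=1), (n7, d=1).
Iteration 2: edges from {n27,n6,n7} -> (n15, d=2), (n31, d=2), (n33, d=2). [UNION drops 1 duplicate row(s)]
Iteration 3: no outgoing edges from {n15,n31,n33}; recursion stops.
SUM(d) = 0 + 1 + 1 + 1 + 2 + 2 + 2 = 9.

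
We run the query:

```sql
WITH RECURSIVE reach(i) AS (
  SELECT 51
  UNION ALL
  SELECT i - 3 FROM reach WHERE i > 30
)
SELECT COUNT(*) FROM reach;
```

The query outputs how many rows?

8

Base: i=51.
Iteration 1: 51 > 30 holds -> i = 51 - 3 = 48.
Iteration 2: 48 > 30 holds -> i = 48 - 3 = 45.
Iteration 3: 45 > 30 holds -> i = 45 - 3 = 42.
Iteration 4: 42 > 30 holds -> i = 42 - 3 = 39.
Iteration 5: 39 > 30 holds -> i = 39 - 3 = 36.
Iteration 6: 36 > 30 holds -> i = 36 - 3 = 33.
Iteration 7: 33 > 30 holds -> i = 33 - 3 = 30.
Iteration 8: 30 > 30 fails; recursion stops.
Total rows emitted: 8.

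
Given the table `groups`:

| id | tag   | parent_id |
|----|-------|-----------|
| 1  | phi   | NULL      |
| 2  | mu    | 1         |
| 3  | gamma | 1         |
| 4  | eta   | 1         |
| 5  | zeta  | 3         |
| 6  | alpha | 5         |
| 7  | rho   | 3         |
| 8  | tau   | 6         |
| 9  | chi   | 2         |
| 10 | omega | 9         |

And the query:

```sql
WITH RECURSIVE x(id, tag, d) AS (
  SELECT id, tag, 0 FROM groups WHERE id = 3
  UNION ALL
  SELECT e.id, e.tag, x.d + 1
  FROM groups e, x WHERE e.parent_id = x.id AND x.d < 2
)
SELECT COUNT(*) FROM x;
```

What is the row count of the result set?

4

Base: id=3 (gamma) at d 0.
Iteration 1: rows with parent_id in {3} -> zeta (id 5, d 1), rho (id 7, d 1).
Iteration 2: rows with parent_id in {5,7} -> alpha (id 6, d 2).
Iteration 3: d < 2 fails for all current rows; recursion stops.
Total rows emitted: 4.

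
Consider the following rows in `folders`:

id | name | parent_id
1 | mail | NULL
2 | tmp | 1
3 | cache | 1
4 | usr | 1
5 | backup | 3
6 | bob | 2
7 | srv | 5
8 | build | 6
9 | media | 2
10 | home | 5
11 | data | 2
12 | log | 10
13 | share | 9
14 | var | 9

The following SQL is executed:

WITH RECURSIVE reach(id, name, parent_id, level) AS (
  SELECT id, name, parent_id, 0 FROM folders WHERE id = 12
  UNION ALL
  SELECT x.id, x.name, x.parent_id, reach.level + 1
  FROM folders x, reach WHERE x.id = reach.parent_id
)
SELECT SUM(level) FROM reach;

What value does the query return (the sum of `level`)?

Base: id=12 (log), parent_id=10, level 0.
Iteration 1: join on id=10 -> home (id 10, parent_id=5, level 1).
Iteration 2: join on id=5 -> backup (id 5, parent_id=3, level 2).
Iteration 3: join on id=3 -> cache (id 3, parent_id=1, level 3).
Iteration 4: join on id=1 -> mail (id 1, parent_id=NULL, level 4).
Iteration 5: parent_id is NULL; no match; recursion stops.
SUM(level) = 0 + 1 + 2 + 3 + 4 = 10.

10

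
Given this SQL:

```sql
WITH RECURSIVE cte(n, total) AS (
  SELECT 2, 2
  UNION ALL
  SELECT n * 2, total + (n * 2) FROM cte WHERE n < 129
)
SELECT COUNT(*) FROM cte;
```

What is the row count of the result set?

Base: n=2, total=2.
Iteration 1: 2 < 129 holds -> n = 2 * 2 = 4, total = 2 + 4 = 6.
Iteration 2: 4 < 129 holds -> n = 4 * 2 = 8, total = 6 + 8 = 14.
Iteration 3: 8 < 129 holds -> n = 8 * 2 = 16, total = 14 + 16 = 30.
Iteration 4: 16 < 129 holds -> n = 16 * 2 = 32, total = 30 + 32 = 62.
Iteration 5: 32 < 129 holds -> n = 32 * 2 = 64, total = 62 + 64 = 126.
Iteration 6: 64 < 129 holds -> n = 64 * 2 = 128, total = 126 + 128 = 254.
Iteration 7: 128 < 129 holds -> n = 128 * 2 = 256, total = 254 + 256 = 510.
Iteration 8: 256 < 129 fails; recursion stops.
Total rows emitted: 8.

8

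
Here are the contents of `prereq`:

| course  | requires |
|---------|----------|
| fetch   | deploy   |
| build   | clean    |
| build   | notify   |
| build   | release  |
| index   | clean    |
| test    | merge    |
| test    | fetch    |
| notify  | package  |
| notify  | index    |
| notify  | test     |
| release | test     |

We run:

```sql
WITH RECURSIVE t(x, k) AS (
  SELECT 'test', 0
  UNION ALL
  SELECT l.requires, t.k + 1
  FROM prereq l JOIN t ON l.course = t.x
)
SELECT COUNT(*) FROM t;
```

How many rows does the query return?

4

Base: (test, k=0).
Iteration 1: edges from {test} -> (fetch, k=1), (merge, k=1).
Iteration 2: edges from {fetch,merge} -> (deploy, k=2).
Iteration 3: no outgoing edges from {deploy}; recursion stops.
Total rows emitted: 4.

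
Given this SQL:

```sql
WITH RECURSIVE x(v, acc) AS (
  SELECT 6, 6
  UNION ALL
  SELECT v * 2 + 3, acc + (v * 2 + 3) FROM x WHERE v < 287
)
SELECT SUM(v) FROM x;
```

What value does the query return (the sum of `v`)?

Base: v=6, acc=6.
Iteration 1: 6 < 287 holds -> v = 6 * 2 + 3 = 15, acc = 6 + 15 = 21.
Iteration 2: 15 < 287 holds -> v = 15 * 2 + 3 = 33, acc = 21 + 33 = 54.
Iteration 3: 33 < 287 holds -> v = 33 * 2 + 3 = 69, acc = 54 + 69 = 123.
Iteration 4: 69 < 287 holds -> v = 69 * 2 + 3 = 141, acc = 123 + 141 = 264.
Iteration 5: 141 < 287 holds -> v = 141 * 2 + 3 = 285, acc = 264 + 285 = 549.
Iteration 6: 285 < 287 holds -> v = 285 * 2 + 3 = 573, acc = 549 + 573 = 1122.
Iteration 7: 573 < 287 fails; recursion stops.
SUM(v) = 6 + 15 + 33 + 69 + 141 + 285 + 573 = 1122.

1122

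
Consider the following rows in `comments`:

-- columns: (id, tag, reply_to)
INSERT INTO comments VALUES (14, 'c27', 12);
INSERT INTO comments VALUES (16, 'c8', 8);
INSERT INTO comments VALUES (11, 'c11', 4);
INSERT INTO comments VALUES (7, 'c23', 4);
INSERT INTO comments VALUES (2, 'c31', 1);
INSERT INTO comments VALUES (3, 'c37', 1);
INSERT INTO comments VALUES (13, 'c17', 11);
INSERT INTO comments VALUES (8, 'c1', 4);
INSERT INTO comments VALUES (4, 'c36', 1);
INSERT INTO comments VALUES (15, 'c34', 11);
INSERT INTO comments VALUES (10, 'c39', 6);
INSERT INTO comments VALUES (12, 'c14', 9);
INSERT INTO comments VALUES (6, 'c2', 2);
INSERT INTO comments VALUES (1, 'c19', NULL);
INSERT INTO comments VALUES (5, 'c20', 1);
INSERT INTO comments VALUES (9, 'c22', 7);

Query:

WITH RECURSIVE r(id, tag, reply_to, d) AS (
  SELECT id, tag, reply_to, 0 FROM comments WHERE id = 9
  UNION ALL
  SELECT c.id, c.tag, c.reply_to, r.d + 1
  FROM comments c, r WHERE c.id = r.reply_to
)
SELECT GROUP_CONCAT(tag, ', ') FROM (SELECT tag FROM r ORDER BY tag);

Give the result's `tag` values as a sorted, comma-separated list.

Base: id=9 (c22), reply_to=7, d 0.
Iteration 1: join on id=7 -> c23 (id 7, reply_to=4, d 1).
Iteration 2: join on id=4 -> c36 (id 4, reply_to=1, d 2).
Iteration 3: join on id=1 -> c19 (id 1, reply_to=NULL, d 3).
Iteration 4: reply_to is NULL; no match; recursion stops.

c19, c22, c23, c36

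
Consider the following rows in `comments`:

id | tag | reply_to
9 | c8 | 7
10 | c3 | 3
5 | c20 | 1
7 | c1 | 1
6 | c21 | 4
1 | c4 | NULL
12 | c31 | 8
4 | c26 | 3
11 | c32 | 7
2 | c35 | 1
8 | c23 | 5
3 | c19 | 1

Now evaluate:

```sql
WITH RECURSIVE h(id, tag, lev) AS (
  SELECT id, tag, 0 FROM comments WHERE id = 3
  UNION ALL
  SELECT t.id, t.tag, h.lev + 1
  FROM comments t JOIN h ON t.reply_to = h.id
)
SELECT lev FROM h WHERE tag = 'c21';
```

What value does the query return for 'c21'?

2

Base: id=3 (c19) at lev 0.
Iteration 1: rows with reply_to in {3} -> c26 (id 4, lev 1), c3 (id 10, lev 1).
Iteration 2: rows with reply_to in {4,10} -> c21 (id 6, lev 2).
Iteration 3: no rows with reply_to in {6}; recursion stops.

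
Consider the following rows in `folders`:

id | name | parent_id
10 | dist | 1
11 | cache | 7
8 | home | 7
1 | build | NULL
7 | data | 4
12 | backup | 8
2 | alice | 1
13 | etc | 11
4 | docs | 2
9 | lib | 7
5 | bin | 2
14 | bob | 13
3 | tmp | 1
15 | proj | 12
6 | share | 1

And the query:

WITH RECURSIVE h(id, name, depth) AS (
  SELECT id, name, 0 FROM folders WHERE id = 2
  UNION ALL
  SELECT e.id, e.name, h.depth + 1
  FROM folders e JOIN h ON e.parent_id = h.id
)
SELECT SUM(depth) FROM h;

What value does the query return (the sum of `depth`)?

Base: id=2 (alice) at depth 0.
Iteration 1: rows with parent_id in {2} -> docs (id 4, depth 1), bin (id 5, depth 1).
Iteration 2: rows with parent_id in {4,5} -> data (id 7, depth 2).
Iteration 3: rows with parent_id in {7} -> home (id 8, depth 3), lib (id 9, depth 3), cache (id 11, depth 3).
Iteration 4: rows with parent_id in {8,9,11} -> backup (id 12, depth 4), etc (id 13, depth 4).
Iteration 5: rows with parent_id in {12,13} -> bob (id 14, depth 5), proj (id 15, depth 5).
Iteration 6: no rows with parent_id in {14,15}; recursion stops.
SUM(depth) = 0 + 1 + 1 + 2 + 3 + 3 + 3 + 4 + 4 + 5 + 5 = 31.

31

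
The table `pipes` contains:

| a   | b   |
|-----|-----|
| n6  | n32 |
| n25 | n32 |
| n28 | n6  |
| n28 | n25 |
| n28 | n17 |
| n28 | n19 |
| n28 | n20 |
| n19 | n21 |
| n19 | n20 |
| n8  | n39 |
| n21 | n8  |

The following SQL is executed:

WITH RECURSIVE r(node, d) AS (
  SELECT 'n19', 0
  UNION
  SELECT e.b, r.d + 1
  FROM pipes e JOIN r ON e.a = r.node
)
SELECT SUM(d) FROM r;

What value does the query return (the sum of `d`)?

Base: (n19, d=0).
Iteration 1: edges from {n19} -> (n20, d=1), (n21, d=1).
Iteration 2: edges from {n20,n21} -> (n8, d=2).
Iteration 3: edges from {n8} -> (n39, d=3).
Iteration 4: no outgoing edges from {n39}; recursion stops.
SUM(d) = 0 + 1 + 1 + 2 + 3 = 7.

7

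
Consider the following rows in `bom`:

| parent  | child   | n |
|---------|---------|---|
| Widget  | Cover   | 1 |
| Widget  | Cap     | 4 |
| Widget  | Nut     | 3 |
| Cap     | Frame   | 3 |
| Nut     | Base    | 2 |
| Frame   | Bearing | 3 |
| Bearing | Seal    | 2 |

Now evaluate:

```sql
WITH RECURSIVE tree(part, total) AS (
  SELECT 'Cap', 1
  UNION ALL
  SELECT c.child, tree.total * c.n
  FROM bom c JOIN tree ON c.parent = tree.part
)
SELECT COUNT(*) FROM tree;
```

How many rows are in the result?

4

Base: (Cap, total=1).
Iteration 1: components of {Cap} -> Frame = 1*3 = 3.
Iteration 2: components of {Frame} -> Bearing = 3*3 = 9.
Iteration 3: components of {Bearing} -> Seal = 9*2 = 18.
Iteration 4: no further components; recursion stops.
Total rows emitted: 4.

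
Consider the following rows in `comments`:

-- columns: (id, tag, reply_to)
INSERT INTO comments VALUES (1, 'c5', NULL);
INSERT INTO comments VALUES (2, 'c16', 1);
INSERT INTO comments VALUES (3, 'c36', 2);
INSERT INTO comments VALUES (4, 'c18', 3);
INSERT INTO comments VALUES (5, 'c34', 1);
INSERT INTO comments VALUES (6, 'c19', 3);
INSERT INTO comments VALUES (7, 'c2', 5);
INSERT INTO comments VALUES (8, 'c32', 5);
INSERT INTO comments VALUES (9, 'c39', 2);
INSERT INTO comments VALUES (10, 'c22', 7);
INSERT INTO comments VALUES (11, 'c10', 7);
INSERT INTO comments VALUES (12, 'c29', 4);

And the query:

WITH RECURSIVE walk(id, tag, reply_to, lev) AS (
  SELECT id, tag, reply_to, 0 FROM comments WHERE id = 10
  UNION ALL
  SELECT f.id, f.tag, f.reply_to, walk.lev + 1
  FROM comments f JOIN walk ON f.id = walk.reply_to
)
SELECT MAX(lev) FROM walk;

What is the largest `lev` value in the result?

Base: id=10 (c22), reply_to=7, lev 0.
Iteration 1: join on id=7 -> c2 (id 7, reply_to=5, lev 1).
Iteration 2: join on id=5 -> c34 (id 5, reply_to=1, lev 2).
Iteration 3: join on id=1 -> c5 (id 1, reply_to=NULL, lev 3).
Iteration 4: reply_to is NULL; no match; recursion stops.
lev values: 0, 1, 2, 3; the maximum is 3.

3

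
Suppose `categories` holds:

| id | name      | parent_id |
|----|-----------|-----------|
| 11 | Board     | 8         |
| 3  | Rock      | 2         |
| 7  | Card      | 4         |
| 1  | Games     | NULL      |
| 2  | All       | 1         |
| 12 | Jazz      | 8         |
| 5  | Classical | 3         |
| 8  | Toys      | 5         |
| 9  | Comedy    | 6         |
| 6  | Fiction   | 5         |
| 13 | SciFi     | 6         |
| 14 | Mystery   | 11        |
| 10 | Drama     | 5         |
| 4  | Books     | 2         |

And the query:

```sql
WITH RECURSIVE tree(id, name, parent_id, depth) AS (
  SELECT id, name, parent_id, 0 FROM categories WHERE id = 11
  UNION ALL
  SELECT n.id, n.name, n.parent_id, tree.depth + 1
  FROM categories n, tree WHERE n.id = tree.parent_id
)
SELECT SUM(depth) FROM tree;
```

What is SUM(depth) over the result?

Base: id=11 (Board), parent_id=8, depth 0.
Iteration 1: join on id=8 -> Toys (id 8, parent_id=5, depth 1).
Iteration 2: join on id=5 -> Classical (id 5, parent_id=3, depth 2).
Iteration 3: join on id=3 -> Rock (id 3, parent_id=2, depth 3).
Iteration 4: join on id=2 -> All (id 2, parent_id=1, depth 4).
Iteration 5: join on id=1 -> Games (id 1, parent_id=NULL, depth 5).
Iteration 6: parent_id is NULL; no match; recursion stops.
SUM(depth) = 0 + 1 + 2 + 3 + 4 + 5 = 15.

15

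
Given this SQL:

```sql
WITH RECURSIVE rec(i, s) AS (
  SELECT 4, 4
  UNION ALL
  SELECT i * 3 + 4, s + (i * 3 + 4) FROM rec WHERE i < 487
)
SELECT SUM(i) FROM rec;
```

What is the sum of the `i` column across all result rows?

2172

Base: i=4, s=4.
Iteration 1: 4 < 487 holds -> i = 4 * 3 + 4 = 16, s = 4 + 16 = 20.
Iteration 2: 16 < 487 holds -> i = 16 * 3 + 4 = 52, s = 20 + 52 = 72.
Iteration 3: 52 < 487 holds -> i = 52 * 3 + 4 = 160, s = 72 + 160 = 232.
Iteration 4: 160 < 487 holds -> i = 160 * 3 + 4 = 484, s = 232 + 484 = 716.
Iteration 5: 484 < 487 holds -> i = 484 * 3 + 4 = 1456, s = 716 + 1456 = 2172.
Iteration 6: 1456 < 487 fails; recursion stops.
SUM(i) = 4 + 16 + 52 + 160 + 484 + 1456 = 2172.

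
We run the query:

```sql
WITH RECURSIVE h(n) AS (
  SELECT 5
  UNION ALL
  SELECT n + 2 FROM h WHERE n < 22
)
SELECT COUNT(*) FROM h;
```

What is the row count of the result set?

10

Base: n=5.
Iteration 1: 5 < 22 holds -> n = 5 + 2 = 7.
Iteration 2: 7 < 22 holds -> n = 7 + 2 = 9.
Iteration 3: 9 < 22 holds -> n = 9 + 2 = 11.
Iteration 4: 11 < 22 holds -> n = 11 + 2 = 13.
Iteration 5: 13 < 22 holds -> n = 13 + 2 = 15.
Iteration 6: 15 < 22 holds -> n = 15 + 2 = 17.
Iteration 7: 17 < 22 holds -> n = 17 + 2 = 19.
Iteration 8: 19 < 22 holds -> n = 19 + 2 = 21.
Iteration 9: 21 < 22 holds -> n = 21 + 2 = 23.
Iteration 10: 23 < 22 fails; recursion stops.
Total rows emitted: 10.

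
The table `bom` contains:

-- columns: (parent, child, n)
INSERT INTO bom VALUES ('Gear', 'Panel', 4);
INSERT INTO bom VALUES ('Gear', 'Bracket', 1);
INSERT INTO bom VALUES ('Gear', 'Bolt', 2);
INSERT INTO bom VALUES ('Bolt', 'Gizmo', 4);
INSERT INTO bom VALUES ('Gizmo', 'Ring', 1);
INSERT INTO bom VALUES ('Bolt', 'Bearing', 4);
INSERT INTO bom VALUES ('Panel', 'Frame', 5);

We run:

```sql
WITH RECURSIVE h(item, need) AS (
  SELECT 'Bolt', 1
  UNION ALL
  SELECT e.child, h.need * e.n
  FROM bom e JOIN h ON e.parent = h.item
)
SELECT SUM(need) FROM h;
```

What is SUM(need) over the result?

13

Base: (Bolt, need=1).
Iteration 1: components of {Bolt} -> Bearing = 1*4 = 4, Gizmo = 1*4 = 4.
Iteration 2: components of {Bearing,Gizmo} -> Ring = 4*1 = 4.
Iteration 3: no further components; recursion stops.
SUM(need) = 1 + 4 + 4 + 4 = 13.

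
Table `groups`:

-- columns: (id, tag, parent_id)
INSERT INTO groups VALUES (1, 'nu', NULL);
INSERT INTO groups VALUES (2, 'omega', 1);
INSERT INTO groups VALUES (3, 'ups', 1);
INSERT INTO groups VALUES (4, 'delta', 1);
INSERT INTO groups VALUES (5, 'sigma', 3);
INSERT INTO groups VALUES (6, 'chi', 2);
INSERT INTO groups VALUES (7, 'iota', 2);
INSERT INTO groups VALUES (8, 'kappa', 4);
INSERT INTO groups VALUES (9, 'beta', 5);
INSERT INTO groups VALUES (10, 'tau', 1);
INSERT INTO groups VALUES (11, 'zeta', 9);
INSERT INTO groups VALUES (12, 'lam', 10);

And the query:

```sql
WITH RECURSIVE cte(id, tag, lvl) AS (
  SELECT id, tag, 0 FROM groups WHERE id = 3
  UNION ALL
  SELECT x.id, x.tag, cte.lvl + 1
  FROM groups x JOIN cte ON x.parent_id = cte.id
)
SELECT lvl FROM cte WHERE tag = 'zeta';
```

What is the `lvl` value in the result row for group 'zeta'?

3

Base: id=3 (ups) at lvl 0.
Iteration 1: rows with parent_id in {3} -> sigma (id 5, lvl 1).
Iteration 2: rows with parent_id in {5} -> beta (id 9, lvl 2).
Iteration 3: rows with parent_id in {9} -> zeta (id 11, lvl 3).
Iteration 4: no rows with parent_id in {11}; recursion stops.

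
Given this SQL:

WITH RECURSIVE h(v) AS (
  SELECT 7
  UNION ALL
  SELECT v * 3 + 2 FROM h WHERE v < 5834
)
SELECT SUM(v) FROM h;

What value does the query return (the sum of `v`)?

Base: v=7.
Iteration 1: 7 < 5834 holds -> v = 7 * 3 + 2 = 23.
Iteration 2: 23 < 5834 holds -> v = 23 * 3 + 2 = 71.
Iteration 3: 71 < 5834 holds -> v = 71 * 3 + 2 = 215.
Iteration 4: 215 < 5834 holds -> v = 215 * 3 + 2 = 647.
Iteration 5: 647 < 5834 holds -> v = 647 * 3 + 2 = 1943.
Iteration 6: 1943 < 5834 holds -> v = 1943 * 3 + 2 = 5831.
Iteration 7: 5831 < 5834 holds -> v = 5831 * 3 + 2 = 17495.
Iteration 8: 17495 < 5834 fails; recursion stops.
SUM(v) = 7 + 23 + 71 + 215 + 647 + 1943 + 5831 + 17495 = 26232.

26232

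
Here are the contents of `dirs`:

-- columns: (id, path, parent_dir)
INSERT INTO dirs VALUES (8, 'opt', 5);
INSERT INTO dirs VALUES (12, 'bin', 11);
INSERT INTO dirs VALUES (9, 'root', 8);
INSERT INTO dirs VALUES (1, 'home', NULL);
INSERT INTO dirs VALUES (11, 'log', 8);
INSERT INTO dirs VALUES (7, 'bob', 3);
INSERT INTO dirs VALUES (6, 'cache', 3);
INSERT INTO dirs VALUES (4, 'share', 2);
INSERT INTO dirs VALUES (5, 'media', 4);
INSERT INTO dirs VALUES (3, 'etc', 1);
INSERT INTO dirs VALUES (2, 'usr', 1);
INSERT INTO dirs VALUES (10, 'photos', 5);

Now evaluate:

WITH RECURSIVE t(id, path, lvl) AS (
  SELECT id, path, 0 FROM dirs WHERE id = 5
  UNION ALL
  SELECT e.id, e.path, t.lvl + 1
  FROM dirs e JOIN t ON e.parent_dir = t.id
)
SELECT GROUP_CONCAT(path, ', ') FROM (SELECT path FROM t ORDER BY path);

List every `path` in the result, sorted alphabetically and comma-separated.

bin, log, media, opt, photos, root

Base: id=5 (media) at lvl 0.
Iteration 1: rows with parent_dir in {5} -> opt (id 8, lvl 1), photos (id 10, lvl 1).
Iteration 2: rows with parent_dir in {8,10} -> root (id 9, lvl 2), log (id 11, lvl 2).
Iteration 3: rows with parent_dir in {9,11} -> bin (id 12, lvl 3).
Iteration 4: no rows with parent_dir in {12}; recursion stops.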